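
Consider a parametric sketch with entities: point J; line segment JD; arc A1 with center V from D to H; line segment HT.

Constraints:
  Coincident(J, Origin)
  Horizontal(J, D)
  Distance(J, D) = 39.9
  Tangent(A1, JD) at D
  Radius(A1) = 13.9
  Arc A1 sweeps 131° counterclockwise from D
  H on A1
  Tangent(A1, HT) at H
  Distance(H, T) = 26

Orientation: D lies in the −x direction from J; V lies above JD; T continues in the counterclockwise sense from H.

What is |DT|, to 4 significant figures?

43.14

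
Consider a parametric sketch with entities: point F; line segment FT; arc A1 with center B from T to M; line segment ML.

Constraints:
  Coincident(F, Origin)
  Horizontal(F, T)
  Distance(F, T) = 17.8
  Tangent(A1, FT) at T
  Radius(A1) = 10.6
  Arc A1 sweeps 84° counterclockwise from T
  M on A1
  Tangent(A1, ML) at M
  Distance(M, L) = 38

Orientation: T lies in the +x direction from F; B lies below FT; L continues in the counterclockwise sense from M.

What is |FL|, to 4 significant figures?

47.40

On A1, T sits at bearing 90° from B; an 84° counterclockwise sweep puts M at bearing 174°, so M = B + 10.6·(cos 174°, sin 174°) = (7.258, -9.492). A1 meets ML tangentially, so BM is at right angles to ML, so ML runs along (−sin 174°, cos 174°); with |ML| = 38.0, L = (3.286, -47.28). Then |FL| = |L − F| = 47.40.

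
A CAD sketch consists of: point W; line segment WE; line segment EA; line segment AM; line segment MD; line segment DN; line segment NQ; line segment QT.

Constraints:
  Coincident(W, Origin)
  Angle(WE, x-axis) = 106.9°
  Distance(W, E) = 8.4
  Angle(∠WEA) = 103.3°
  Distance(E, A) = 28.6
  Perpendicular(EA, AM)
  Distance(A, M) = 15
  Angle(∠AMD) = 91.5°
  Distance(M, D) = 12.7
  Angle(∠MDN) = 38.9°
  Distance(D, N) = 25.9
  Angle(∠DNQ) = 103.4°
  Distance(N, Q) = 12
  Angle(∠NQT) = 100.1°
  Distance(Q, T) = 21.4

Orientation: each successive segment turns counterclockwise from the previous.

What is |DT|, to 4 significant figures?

22.14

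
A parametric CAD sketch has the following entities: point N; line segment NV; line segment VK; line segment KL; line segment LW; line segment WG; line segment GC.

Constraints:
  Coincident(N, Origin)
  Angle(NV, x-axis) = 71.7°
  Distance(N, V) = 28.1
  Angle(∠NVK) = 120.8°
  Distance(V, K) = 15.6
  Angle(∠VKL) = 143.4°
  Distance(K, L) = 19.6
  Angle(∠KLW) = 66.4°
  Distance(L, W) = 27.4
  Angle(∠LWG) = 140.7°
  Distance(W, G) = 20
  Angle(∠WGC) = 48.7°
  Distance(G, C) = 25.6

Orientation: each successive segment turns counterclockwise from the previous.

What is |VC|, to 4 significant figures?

9.631

∠LWG = 140.7° gives WG at -39.60° from the x-axis; with |WG| = 20.0, G = (0.1592, 3.076). ∠WGC = 48.7° gives GC at 91.70° from the x-axis; with |GC| = 25.6, C = (-0.6003, 28.67). Then |VC| = |C − V| = 9.631.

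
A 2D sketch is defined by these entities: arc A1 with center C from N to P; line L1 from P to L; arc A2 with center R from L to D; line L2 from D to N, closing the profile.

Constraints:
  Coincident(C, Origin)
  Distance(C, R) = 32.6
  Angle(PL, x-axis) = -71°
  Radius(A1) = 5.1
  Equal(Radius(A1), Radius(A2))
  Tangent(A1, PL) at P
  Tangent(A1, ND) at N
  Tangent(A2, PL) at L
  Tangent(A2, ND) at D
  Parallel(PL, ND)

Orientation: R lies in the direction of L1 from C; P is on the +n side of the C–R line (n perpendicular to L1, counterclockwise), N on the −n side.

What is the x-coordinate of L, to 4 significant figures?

15.44

The slot axis is L1's direction at -71.0°, so u = (cos -71.0°, sin -71.0°) = (0.3256, -0.9455) and n = (−sin -71.0°, cos -71.0°) = (0.9455, 0.3256). C is at the origin and R lies 32.6 along u from C, so R = 32.6·u = (10.61, -30.82). Tangency of A1 to both parallel lines with radius 5.1 puts P and N at C ± 5.1·n: P = (4.822, 1.660), N = (-4.822, -1.660). Equal radii place L and D the same way about R: L = R + 5.1·n = (15.44, -29.16), D = R − 5.1·n = (5.791, -32.48). So L.x = 15.44.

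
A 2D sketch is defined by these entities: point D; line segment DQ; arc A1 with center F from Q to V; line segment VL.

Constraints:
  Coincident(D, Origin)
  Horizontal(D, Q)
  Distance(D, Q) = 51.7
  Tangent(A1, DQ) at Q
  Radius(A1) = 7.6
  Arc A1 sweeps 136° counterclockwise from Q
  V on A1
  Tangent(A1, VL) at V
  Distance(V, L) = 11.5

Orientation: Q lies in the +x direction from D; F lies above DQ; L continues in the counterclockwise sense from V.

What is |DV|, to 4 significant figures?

58.46

D is at the origin; D and Q share the same y with |DQ| = 51.7 and Q on the +x side, so Q = (51.70, 0.000). Since A1 is tangent to DQ there, FQ ⟂ DQ, so F = Q + (0, 7.6) = (51.70, 7.600). On A1, Q sits at bearing -90° from F; a 136° counterclockwise sweep puts V at bearing 46°, so V = F + 7.6·(cos 46°, sin 46°) = (56.98, 13.07). Then |DV| = |V − D| = 58.46.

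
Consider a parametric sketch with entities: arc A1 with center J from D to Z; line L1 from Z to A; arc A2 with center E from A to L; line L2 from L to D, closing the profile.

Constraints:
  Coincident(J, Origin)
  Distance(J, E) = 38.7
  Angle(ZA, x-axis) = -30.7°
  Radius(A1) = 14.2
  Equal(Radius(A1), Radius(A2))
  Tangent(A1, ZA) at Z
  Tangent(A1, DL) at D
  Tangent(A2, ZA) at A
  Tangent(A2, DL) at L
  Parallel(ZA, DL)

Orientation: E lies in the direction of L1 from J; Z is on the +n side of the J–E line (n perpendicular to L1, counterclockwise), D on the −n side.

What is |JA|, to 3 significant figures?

41.2

The slot axis is L1's direction at -30.7°, so u = (cos -30.7°, sin -30.7°) = (0.860, -0.511) and n = (−sin -30.7°, cos -30.7°) = (0.511, 0.860). J is at the origin and E lies 38.7 along u from J, so E = 38.7·u = (33.3, -19.8). Tangency of A1 to both parallel lines with radius 14.2 puts Z and D at J ± 14.2·n: Z = (7.25, 12.2), D = (-7.25, -12.2). Equal radii place A and L the same way about E: A = E + 14.2·n = (40.5, -7.55), L = E − 14.2·n = (26.0, -32.0). Then |JA| = |A − J| = 41.2.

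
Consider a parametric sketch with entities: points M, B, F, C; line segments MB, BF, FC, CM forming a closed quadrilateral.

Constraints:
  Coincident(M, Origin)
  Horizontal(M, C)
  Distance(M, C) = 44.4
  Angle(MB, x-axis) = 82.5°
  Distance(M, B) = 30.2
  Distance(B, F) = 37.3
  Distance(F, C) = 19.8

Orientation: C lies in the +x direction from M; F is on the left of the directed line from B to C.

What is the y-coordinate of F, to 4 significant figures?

19.23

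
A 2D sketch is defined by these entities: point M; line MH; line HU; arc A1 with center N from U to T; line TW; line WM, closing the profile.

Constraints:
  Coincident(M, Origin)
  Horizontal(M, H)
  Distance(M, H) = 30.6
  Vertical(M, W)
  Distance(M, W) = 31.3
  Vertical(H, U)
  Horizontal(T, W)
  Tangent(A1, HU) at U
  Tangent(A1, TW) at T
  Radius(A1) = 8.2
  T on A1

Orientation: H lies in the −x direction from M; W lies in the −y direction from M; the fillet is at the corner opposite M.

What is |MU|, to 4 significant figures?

38.34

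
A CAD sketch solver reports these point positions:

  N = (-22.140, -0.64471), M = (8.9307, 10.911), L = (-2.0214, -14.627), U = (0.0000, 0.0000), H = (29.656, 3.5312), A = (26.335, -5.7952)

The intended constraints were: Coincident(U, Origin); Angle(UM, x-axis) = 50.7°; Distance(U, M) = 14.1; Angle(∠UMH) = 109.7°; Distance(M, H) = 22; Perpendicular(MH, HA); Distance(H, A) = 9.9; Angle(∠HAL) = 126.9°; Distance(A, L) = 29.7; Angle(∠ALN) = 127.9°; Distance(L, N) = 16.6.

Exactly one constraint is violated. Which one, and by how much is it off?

Distance(L, N) = 16.6 — off by 7.90.

U = (0.00, 0.00) ✓; UM at 50.70° ✓; |UM| = 14.10 ✓; ∠UMH = 109.7° ✓; |MH| = 22.00 ✓; ∠(MH, HA) = 90.00° ✓; |HA| = 9.900 ✓; ∠HAL = 126.9° ✓; |AL| = 29.70 ✓; ∠ALN = 127.9° ✓; |LN| = 24.50 ✗.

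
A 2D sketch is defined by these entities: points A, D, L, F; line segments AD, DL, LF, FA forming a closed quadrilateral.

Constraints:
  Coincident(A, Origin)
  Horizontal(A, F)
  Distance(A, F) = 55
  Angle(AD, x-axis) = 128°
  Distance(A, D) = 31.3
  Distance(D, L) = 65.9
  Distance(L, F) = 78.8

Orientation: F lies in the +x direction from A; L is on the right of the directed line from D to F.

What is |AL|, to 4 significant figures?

42.70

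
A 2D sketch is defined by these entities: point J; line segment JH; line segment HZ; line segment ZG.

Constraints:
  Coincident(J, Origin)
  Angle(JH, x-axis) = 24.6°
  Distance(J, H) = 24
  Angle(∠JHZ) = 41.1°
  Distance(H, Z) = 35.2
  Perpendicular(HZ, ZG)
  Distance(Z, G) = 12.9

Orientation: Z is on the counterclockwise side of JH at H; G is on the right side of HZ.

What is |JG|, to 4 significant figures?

33.40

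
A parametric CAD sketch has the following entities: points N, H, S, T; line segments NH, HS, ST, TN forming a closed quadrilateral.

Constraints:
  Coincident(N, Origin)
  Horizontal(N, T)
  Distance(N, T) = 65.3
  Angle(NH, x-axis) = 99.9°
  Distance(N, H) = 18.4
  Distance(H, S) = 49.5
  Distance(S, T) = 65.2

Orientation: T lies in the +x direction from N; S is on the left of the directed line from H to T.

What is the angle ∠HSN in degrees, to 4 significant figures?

13.41°

Checks: |HS| = 49.50 ✓; |ST| = 65.20 ✓.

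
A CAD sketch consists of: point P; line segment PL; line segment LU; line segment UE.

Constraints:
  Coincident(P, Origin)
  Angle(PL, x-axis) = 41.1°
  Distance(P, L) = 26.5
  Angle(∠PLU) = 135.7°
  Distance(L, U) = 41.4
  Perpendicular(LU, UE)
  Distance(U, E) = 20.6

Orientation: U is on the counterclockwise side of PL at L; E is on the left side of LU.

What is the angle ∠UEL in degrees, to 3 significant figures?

63.5°

∠PLU = 135.7°, so LU runs at 41.1° + (180° − 135.7°) = 85.4° from the x-axis; with |LU| = 41.4, U = L + 41.4·(cos 85.4°, sin 85.4°) = (23.3, 58.7). The perpendicularity gives UE at right angles to LU; with |UE| = 20.6 on the left of LU, E = U + 20.6·(-0.997, 0.0802) = (2.76, 60.3). Then cos ∠UEL = EU·EL / (|EU||EL|), giving 63.5°.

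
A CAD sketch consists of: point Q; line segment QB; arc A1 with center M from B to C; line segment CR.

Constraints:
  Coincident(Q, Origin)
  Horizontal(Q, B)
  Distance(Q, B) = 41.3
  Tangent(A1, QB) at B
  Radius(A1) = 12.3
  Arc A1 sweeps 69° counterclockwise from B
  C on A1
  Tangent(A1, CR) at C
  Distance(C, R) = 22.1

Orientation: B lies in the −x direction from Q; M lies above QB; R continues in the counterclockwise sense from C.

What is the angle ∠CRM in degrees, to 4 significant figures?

29.10°

Q is at the origin; Q and B share the same y with |QB| = 41.3 and B on the −x side, so B = (-41.30, 0.000). A1 meets QB tangentially, so MB is at right angles to QB, so M = B + (0, 12.3) = (-41.30, 12.30). On A1, B sits at bearing -90° from M; a 69° counterclockwise sweep puts C at bearing -21°, so C = M + 12.3·(cos -21°, sin -21°) = (-29.82, 7.892). Tangency of A1 to CR means the radius MC is perpendicular to CR, so CR runs along (−sin -21°, cos -21°); with |CR| = 22.1, R = (-21.90, 28.52). Then cos ∠CRM = RC·RM / (|RC||RM|), giving 29.10°.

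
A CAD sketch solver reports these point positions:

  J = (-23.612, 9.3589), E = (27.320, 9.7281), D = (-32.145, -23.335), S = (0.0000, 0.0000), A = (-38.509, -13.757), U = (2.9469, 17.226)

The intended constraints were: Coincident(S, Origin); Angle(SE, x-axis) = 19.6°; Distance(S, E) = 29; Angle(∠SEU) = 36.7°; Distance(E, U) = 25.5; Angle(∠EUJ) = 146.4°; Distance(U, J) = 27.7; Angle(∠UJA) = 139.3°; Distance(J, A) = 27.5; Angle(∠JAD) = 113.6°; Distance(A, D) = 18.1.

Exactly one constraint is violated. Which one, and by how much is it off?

Distance(A, D) = 18.1 — off by 6.60.

S = (0.00, 0.00) ✓; SE at 19.60° ✓; |SE| = 29.00 ✓; ∠SEU = 36.70° ✓; |EU| = 25.50 ✓; ∠EUJ = 146.4° ✓; |UJ| = 27.70 ✓; ∠UJA = 139.3° ✓; |JA| = 27.50 ✓; ∠JAD = 113.6° ✓; |AD| = 11.50 ✗.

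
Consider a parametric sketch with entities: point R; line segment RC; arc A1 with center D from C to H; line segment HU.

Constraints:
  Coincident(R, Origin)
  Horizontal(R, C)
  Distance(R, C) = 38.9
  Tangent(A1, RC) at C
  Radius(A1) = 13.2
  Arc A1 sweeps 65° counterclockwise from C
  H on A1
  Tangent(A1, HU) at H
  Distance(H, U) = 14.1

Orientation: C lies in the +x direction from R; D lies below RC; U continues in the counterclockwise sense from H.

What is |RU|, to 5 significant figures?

29.262

On A1, C sits at bearing 90° from D; a 65° counterclockwise sweep puts H at bearing 155°, so H = D + 13.2·(cos 155°, sin 155°) = (26.937, -7.6214). Since A1 is tangent to HU there, DH ⟂ HU, so HU runs along (−sin 155°, cos 155°); with |HU| = 14.1, U = (20.978, -20.400). Then |RU| = |U − R| = 29.262.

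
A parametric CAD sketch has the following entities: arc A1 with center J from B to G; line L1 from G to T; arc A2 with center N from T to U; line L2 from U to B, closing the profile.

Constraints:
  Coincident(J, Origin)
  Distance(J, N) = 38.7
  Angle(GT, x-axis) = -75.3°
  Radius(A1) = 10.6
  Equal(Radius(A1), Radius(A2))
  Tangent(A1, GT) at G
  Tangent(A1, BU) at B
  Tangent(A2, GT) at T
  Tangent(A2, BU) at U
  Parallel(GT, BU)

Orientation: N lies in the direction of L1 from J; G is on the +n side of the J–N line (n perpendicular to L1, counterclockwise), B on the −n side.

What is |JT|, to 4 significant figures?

40.13

Tangency of A1 to both parallel lines with radius 10.6 puts G and B at J ± 10.6·n: G = (10.25, 2.690), B = (-10.25, -2.690). Equal radii place T and U the same way about N: T = N + 10.6·n = (20.07, -34.74), U = N − 10.6·n = (-0.4326, -40.12). Then |JT| = |T − J| = 40.13.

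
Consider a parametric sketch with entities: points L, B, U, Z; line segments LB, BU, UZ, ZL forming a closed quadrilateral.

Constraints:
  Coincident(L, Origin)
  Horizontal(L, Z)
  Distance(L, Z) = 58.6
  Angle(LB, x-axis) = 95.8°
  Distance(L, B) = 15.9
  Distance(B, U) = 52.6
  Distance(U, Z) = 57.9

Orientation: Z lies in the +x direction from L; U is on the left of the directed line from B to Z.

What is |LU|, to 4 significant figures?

63.87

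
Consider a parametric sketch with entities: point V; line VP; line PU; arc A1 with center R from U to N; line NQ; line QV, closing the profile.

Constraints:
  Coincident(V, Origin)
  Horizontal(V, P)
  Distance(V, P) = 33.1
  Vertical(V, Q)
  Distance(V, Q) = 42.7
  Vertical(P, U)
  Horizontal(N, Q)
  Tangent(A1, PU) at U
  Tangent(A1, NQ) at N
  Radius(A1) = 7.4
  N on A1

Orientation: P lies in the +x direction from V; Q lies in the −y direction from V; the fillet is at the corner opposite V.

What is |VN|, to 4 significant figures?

49.84

The virtual corner opposite V is at (33.10, -42.70). Tangency of A1 to PU means the radius RU is perpendicular to PU and since A1 is tangent to NQ there, RN ⟂ NQ, with radius 7.4, so the center R sits 7.4 in from both sides at R = (25.70, -35.30). That places the tangent points at U = (33.10, -35.30) on PU and N = (25.70, -42.70) on NQ. Then |VN| = |N − V| = 49.84.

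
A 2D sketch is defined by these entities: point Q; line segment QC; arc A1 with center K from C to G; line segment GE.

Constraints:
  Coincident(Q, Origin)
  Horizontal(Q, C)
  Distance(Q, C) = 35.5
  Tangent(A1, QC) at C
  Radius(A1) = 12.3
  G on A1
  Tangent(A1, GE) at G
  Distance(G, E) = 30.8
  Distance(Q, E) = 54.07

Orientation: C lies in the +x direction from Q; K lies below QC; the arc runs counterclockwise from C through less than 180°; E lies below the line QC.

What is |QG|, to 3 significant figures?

27.8

Checks: |KG| = 12.30 ✓; ∠(KG, GE) = 90.00° ✓; |GE| = 30.80 ✓; |QE| = 54.07 ✓.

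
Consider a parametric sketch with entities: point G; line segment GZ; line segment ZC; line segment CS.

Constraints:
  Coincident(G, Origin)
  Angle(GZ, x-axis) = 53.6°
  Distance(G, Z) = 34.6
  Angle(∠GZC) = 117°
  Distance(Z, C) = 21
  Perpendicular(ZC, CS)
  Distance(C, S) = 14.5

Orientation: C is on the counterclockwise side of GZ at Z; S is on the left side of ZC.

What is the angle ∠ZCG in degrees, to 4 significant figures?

40.02°

G is at the origin; GZ runs at 53.6° with length 34.6, so Z = 34.6·(cos 53.6°, sin 53.6°) = (20.53, 27.85). ∠GZC = 117.0°, so ZC runs at 53.6° + (180° − 117.0°) = 116.6° from the x-axis; with |ZC| = 21.0, C = Z + 21.0·(cos 116.6°, sin 116.6°) = (11.13, 46.63). Then cos ∠ZCG = CZ·CG / (|CZ||CG|), giving 40.02°.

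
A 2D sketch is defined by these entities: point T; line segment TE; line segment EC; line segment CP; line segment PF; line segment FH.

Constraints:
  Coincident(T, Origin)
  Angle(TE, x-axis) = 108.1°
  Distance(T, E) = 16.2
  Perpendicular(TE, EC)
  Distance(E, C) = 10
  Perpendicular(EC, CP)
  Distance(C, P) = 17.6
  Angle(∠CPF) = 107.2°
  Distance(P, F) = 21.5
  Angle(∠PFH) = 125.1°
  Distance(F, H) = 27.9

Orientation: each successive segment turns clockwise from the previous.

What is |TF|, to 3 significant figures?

13.1

EC ⟂ CP, so CP runs at -71.9°; with |CP| = 17.6, P = (9.94, 1.78). ∠CPF = 107.2° gives PF at -145° from the x-axis; with |PF| = 21.5, F = (-7.61, -10.6). Then |TF| = |F − T| = 13.1.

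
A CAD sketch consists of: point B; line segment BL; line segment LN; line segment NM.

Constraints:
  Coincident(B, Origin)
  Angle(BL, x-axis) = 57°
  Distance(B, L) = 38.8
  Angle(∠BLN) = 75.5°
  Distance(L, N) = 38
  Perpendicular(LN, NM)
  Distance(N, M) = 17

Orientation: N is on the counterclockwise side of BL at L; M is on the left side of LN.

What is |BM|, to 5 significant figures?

34.971

∠BLN = 75.5°, so LN runs at 57.0° + (180° − 75.5°) = 161.50° from the x-axis; with |LN| = 38.0, N = L + 38.0·(cos 161.50°, sin 161.50°) = (-14.904, 44.598). The perpendicularity gives NM at right angles to LN; with |NM| = 17.0 on the left of LN, M = N + 17.0·(-0.31730, -0.94832) = (-20.298, 28.476). Then |BM| = |M − B| = 34.971.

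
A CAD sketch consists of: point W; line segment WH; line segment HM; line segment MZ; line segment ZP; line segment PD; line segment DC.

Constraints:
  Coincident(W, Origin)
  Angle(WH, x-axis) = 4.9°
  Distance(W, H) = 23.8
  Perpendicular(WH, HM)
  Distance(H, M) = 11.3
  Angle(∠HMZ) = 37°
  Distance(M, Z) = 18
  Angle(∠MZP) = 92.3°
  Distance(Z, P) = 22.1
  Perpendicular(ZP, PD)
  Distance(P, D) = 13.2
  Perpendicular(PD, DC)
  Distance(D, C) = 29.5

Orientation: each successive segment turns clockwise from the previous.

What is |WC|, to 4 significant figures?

19.58

W is at the origin; WH runs at 4.9° with length 23.8, so H = (23.71, 2.033). WH is perpendicular to HM, so HM runs at -85.10°; with |HM| = 11.3, M = (24.68, -9.226). ∠HMZ = 37.0° gives MZ at 131.9° from the x-axis; with |MZ| = 18.0, Z = (12.66, 4.172). ∠MZP = 92.3° gives ZP at 44.20° from the x-axis; with |ZP| = 22.1, P = (28.50, 19.58). The perpendicularity gives PD at right angles to ZP, so PD runs at -45.80°; with |PD| = 13.2, D = (37.70, 10.12). PD ⟂ DC, so DC runs at -135.8°; with |DC| = 29.5, C = (16.55, -10.45). Then |WC| = |C − W| = 19.58.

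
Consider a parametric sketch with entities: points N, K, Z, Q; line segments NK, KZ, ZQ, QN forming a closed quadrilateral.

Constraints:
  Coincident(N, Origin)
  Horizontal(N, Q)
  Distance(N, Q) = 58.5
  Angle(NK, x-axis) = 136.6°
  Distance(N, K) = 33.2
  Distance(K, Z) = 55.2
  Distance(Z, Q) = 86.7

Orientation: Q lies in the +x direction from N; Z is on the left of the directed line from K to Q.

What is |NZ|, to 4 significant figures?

69.30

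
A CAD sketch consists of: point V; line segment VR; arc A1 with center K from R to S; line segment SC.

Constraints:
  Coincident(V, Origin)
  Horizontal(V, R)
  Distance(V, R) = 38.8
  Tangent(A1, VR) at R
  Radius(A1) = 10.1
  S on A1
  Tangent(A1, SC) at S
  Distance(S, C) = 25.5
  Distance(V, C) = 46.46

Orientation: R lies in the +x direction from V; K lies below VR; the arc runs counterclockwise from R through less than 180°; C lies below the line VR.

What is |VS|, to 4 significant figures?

30.53

Checks: V = (0.00, 0.00) ✓; |KS| = 10.10 ✓; ∠(KS, SC) = 90.00° ✓; |SC| = 25.50 ✓; |VC| = 46.46 ✓.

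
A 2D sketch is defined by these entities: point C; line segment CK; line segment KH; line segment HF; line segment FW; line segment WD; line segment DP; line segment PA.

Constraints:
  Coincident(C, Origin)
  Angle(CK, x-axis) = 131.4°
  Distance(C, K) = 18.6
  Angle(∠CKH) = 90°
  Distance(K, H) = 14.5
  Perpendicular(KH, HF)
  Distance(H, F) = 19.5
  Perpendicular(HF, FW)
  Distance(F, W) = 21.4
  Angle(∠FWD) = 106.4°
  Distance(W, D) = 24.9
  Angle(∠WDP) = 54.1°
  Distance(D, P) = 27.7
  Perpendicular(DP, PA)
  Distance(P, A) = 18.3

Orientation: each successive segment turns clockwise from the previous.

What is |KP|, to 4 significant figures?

13.11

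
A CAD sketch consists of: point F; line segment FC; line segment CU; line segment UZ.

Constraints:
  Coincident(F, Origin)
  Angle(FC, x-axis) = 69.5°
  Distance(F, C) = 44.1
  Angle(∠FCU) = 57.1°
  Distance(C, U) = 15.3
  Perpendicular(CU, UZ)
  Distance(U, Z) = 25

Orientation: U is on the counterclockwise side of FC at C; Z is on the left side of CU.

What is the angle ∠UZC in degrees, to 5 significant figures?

31.467°

∠FCU = 57.1°, so CU runs at 69.5° + (180° − 57.1°) = 192.40° from the x-axis; with |CU| = 15.3, U = C + 15.3·(cos 192.40°, sin 192.40°) = (0.50106, 38.022). CU is perpendicular to UZ; with |UZ| = 25.0 on the left of CU, Z = U + 25.0·(0.21474, -0.97667) = (5.8694, 13.605). Then cos ∠UZC = ZU·ZC / (|ZU||ZC|), giving 31.467°.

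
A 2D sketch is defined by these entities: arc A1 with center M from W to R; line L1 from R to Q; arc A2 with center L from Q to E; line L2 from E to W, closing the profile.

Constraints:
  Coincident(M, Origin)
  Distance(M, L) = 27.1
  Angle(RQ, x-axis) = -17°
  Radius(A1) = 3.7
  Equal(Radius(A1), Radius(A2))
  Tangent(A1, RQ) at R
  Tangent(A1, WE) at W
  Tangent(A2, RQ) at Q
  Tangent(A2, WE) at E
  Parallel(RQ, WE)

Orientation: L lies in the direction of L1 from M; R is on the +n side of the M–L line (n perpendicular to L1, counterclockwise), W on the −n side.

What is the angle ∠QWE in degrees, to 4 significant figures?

15.27°

The slot axis is L1's direction at -17.0°, so u = (cos -17.0°, sin -17.0°) = (0.9563, -0.2924) and n = (−sin -17.0°, cos -17.0°) = (0.2924, 0.9563). M is at the origin and L lies 27.1 along u from M, so L = 27.1·u = (25.92, -7.923). Tangency of A1 to both parallel lines with radius 3.7 puts R and W at M ± 3.7·n: R = (1.082, 3.538), W = (-1.082, -3.538). Equal radii place Q and E the same way about L: Q = L + 3.7·n = (27.00, -4.385), E = L − 3.7·n = (24.83, -11.46). Then cos ∠QWE = WQ·WE / (|WQ||WE|), giving 15.27°.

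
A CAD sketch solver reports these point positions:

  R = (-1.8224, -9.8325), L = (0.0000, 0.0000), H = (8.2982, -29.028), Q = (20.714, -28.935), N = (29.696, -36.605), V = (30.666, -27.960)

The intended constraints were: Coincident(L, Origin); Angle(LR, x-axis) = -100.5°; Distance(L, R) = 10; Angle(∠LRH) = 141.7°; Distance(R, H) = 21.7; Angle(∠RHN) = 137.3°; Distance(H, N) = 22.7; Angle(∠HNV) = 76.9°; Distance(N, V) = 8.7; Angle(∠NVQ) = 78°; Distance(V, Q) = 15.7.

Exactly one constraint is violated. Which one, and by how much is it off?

Distance(V, Q) = 15.7 — off by 5.70.

L = (0.00, 0.00) ✓; LR at -100.5° ✓; |LR| = 10.00 ✓; ∠LRH = 141.7° ✓; |RH| = 21.70 ✓; ∠RHN = 137.3° ✓; |HN| = 22.70 ✓; ∠HNV = 76.90° ✓; |NV| = 8.699 ✓; ∠NVQ = 78.00° ✓; |VQ| = 10.00 ✗.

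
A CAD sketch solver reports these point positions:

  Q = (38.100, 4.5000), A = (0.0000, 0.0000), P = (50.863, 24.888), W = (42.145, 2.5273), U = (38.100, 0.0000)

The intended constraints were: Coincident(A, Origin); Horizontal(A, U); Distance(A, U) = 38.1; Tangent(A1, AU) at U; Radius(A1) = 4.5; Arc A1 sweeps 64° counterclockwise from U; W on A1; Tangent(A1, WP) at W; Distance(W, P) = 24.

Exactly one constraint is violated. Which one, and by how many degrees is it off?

Tangent(A1, WP) at W — off by 4.70°.

A = (0.00, 0.00) ✓; A.y = 0.00, U.y = 0.00 ✓; |AU| = 38.10 ✓; ∠(QU, UA) = 90.00° ✓; |QU| = 4.500 ✓; bearing(Q→W) − bearing(Q→U) = 64.00° ✓; |QW| = 4.500 ✓; ∠(QW, WP) = 85.30° ✗; |WP| = 24.00 ✓.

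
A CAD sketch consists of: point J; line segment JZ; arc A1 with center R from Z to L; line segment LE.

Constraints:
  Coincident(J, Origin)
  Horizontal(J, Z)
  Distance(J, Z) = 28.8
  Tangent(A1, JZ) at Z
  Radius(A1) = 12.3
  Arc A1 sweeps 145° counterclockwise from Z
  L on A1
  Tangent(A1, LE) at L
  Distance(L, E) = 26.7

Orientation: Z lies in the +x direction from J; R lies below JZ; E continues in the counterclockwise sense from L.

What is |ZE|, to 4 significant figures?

40.50

J is at the origin; J and Z share the same y with |JZ| = 28.8 and Z on the +x side, so Z = (28.80, 0.000). A1 meets JZ tangentially, so RZ is at right angles to JZ, so R = Z + (0, -12.3) = (28.80, -12.30). On A1, Z sits at bearing 90° from R; a 145° counterclockwise sweep puts L at bearing 235°, so L = R + 12.3·(cos 235°, sin 235°) = (21.75, -22.38). Tangency of A1 to LE means the radius RL is perpendicular to LE, so LE runs along (−sin 235°, cos 235°); with |LE| = 26.7, E = (43.62, -37.69). Then |ZE| = |E − Z| = 40.50.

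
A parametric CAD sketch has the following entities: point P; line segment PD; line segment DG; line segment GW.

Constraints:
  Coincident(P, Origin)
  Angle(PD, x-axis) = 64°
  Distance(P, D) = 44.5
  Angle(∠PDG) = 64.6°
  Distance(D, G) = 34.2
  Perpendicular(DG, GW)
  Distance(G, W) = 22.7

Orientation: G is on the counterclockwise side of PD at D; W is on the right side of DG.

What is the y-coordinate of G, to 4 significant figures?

40.35

P is at the origin; PD runs at 64.0° with length 44.5, so D = 44.5·(cos 64.0°, sin 64.0°) = (19.51, 40.00). ∠PDG = 64.6°, so DG runs at 64.0° + (180° − 64.6°) = 179.4° from the x-axis; with |DG| = 34.2, G = D + 34.2·(cos 179.4°, sin 179.4°) = (-14.69, 40.35). So G.y = 40.35.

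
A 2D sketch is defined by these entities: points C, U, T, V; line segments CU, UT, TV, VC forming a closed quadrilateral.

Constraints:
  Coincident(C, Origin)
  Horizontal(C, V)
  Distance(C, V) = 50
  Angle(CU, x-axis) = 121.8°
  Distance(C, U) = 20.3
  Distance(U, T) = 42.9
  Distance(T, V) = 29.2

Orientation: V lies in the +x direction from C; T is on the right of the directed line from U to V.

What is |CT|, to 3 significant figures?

24.6

C is at the origin; C and V share the same y with |CV| = 50.0 and V in +x, so V = (50.0, 0). CU runs at 121.8° with |CU| = 20.3, so U = (-10.7, 17.3). T is determined by |UT| = 42.9 and |TV| = 29.2 together: it lies at the intersection of circle(U, 42.9) and circle(V, 29.2). With |UV| = 63.1, the foot of the radical line on UV is 39.4 from U and the perpendicular offset is √(42.9² − 39.4²) = 17.0. Taking the right-of-UV solution: T = (22.5, -9.89).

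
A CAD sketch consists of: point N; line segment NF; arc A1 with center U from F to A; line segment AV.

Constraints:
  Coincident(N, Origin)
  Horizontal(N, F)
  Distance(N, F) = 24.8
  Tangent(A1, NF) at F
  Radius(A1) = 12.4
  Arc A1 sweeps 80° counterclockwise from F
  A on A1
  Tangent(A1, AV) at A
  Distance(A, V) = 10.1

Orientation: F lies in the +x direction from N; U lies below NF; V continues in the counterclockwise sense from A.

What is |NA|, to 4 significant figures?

16.23

N is at the origin; NF is horizontal with |NF| = 24.8 and F on the +x side, so F = (24.80, 0.000). The tangent condition forces UF to be normal to NF, so U = F + (0, -12.4) = (24.80, -12.40). On A1, F sits at bearing 90° from U; an 80° counterclockwise sweep puts A at bearing 170°, so A = U + 12.4·(cos 170°, sin 170°) = (12.59, -10.25). Then |NA| = |A − N| = 16.23.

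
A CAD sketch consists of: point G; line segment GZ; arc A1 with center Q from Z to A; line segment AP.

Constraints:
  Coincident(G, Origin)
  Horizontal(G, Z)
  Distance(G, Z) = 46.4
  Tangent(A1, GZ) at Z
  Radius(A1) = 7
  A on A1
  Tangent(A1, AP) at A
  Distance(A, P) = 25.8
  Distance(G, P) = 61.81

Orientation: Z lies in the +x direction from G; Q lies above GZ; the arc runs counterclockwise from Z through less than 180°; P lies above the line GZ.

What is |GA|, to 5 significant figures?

53.892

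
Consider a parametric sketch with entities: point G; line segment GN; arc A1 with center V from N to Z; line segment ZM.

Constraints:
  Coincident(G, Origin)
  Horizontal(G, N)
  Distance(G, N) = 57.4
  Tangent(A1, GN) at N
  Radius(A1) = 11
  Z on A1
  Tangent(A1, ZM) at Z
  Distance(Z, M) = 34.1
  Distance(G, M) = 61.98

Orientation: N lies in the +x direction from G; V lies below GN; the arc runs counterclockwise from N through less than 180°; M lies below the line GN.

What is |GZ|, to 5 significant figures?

47.520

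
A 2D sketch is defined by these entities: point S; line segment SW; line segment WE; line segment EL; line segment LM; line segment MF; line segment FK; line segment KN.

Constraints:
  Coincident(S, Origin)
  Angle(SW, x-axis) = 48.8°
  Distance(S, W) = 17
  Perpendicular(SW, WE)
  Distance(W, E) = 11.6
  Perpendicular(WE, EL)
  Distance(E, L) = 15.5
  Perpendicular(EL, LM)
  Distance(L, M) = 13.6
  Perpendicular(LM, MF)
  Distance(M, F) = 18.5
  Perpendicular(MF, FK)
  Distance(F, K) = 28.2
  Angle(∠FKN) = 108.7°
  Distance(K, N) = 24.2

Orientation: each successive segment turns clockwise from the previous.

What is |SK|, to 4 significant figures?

32.96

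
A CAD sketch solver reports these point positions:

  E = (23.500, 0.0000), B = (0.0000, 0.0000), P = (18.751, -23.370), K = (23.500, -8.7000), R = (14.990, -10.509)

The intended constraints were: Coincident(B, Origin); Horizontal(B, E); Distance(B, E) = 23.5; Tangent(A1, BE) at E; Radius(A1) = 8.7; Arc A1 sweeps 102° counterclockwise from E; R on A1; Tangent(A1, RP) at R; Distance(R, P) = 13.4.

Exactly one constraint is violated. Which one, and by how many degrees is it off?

Tangent(A1, RP) at R — off by 4.30°.

B = (0.00, 0.00) ✓; B.y = 0.00, E.y = 0.00 ✓; |BE| = 23.50 ✓; ∠(KE, EB) = 90.00° ✓; |KE| = 8.700 ✓; bearing(K→R) − bearing(K→E) = 102.0° ✓; |KR| = 8.700 ✓; ∠(KR, RP) = 85.70° ✗; |RP| = 13.40 ✓.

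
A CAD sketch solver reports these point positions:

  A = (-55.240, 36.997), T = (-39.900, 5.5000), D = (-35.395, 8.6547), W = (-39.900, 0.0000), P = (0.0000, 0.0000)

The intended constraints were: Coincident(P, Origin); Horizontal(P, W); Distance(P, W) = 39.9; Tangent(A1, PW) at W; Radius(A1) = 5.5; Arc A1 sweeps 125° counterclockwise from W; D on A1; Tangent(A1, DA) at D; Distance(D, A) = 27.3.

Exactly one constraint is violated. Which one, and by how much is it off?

Distance(D, A) = 27.3 — off by 7.30.

P = (0.00, 0.00) ✓; P.y = 0.00, W.y = 0.00 ✓; |PW| = 39.90 ✓; ∠(TW, WP) = 90.00° ✓; |TW| = 5.500 ✓; bearing(T→D) − bearing(T→W) = 125.0° ✓; |TD| = 5.500 ✓; ∠(TD, DA) = 90.00° ✓; |DA| = 34.60 ✗.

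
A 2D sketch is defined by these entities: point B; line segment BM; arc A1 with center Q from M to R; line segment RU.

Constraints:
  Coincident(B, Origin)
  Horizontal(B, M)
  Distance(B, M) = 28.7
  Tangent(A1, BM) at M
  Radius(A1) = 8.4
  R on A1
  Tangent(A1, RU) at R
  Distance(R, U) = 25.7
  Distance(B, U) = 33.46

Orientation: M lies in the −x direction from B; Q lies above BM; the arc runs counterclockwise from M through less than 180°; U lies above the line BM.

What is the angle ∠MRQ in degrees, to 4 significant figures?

53.22°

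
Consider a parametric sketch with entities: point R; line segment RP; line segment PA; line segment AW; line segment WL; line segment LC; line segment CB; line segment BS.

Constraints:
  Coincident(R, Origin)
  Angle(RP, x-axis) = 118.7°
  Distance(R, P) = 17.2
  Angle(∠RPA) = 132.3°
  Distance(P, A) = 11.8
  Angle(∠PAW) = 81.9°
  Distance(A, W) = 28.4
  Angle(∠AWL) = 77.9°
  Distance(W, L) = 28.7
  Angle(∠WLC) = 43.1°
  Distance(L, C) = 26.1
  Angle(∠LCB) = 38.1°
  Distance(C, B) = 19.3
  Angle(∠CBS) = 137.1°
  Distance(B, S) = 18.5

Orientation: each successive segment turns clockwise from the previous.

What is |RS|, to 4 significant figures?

20.78

R is at the origin; RP runs at 118.7° with length 17.2, so P = (-8.260, 15.09). ∠RPA = 132.3° gives PA at 71.00° from the x-axis; with |PA| = 11.8, A = (-4.418, 26.24). ∠PAW = 81.9° gives AW at -27.10° from the x-axis; with |AW| = 28.4, W = (20.86, 13.31). ∠AWL = 77.9° gives WL at -129.2° from the x-axis; with |WL| = 28.7, L = (2.725, -8.934). ∠WLC = 43.1° gives LC at 93.90° from the x-axis; with |LC| = 26.1, C = (0.9495, 17.11). ∠LCB = 38.1° gives CB at -48.00° from the x-axis; with |CB| = 19.3, B = (13.86, 2.763). ∠CBS = 137.1° gives BS at -90.90° from the x-axis; with |BS| = 18.5, S = (13.57, -15.74). Then |RS| = |S − R| = 20.78.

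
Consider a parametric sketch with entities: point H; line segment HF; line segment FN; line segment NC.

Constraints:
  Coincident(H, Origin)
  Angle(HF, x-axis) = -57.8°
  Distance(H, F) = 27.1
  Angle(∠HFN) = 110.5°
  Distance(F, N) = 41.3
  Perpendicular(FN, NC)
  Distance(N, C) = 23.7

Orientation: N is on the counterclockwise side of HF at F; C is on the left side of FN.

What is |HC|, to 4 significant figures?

50.82

∠HFN = 110.5°, so FN runs at -57.8° + (180° − 110.5°) = 11.70° from the x-axis; with |FN| = 41.3, N = F + 41.3·(cos 11.70°, sin 11.70°) = (54.88, -14.56). FN is perpendicular to NC; with |NC| = 23.7 on the left of FN, C = N + 23.7·(-0.2028, 0.9792) = (50.08, 8.651). Then |HC| = |C − H| = 50.82.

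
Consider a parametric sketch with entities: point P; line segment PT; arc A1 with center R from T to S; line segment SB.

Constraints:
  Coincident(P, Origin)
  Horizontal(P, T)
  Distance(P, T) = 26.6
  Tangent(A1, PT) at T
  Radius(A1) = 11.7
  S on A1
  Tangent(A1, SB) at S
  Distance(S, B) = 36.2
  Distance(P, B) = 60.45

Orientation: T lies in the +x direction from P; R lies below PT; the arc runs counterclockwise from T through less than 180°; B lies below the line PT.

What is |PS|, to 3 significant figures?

24.5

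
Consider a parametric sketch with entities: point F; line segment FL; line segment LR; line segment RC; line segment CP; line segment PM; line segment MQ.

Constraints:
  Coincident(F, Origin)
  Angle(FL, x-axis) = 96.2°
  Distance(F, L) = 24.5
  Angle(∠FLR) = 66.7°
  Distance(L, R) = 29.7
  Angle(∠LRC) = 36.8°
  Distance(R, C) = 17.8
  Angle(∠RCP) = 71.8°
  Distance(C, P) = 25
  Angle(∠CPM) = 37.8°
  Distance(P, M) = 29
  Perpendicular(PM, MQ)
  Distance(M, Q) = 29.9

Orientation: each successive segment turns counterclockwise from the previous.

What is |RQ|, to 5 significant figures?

31.517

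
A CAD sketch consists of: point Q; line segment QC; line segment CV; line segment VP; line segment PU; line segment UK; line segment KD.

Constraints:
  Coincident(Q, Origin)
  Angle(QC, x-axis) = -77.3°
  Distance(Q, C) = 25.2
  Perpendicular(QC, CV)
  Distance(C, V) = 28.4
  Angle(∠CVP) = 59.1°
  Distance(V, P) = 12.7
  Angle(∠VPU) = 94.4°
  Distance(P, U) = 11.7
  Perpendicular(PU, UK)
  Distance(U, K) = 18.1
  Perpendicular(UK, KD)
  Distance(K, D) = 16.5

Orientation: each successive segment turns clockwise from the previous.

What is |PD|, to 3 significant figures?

18.7

Q is at the origin; QC runs at -77.3° with length 25.2, so C = (5.54, -24.6). The perpendicularity gives CV at right angles to QC, so CV runs at -167°; with |CV| = 28.4, V = (-22.2, -30.8). ∠CVP = 59.1° gives VP at 71.8° from the x-axis; with |VP| = 12.7, P = (-18.2, -18.8). ∠VPU = 94.4° gives PU at -13.8° from the x-axis; with |PU| = 11.7, U = (-6.84, -21.6). PU is perpendicular to UK, so UK runs at -104°; with |UK| = 18.1, K = (-11.2, -39.1). The perpendicularity gives KD at right angles to UK, so KD runs at 166°; with |KD| = 16.5, D = (-27.2, -35.2). Then |PD| = |D − P| = 18.7.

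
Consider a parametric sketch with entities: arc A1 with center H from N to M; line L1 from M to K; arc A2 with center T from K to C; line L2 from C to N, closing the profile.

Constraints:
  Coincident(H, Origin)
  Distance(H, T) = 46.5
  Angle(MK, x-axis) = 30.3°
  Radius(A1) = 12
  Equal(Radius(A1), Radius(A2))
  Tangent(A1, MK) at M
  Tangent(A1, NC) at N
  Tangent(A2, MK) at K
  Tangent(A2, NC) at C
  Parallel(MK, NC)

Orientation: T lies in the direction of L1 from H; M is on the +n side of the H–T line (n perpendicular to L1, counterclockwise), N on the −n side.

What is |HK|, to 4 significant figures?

48.02

The slot axis is L1's direction at 30.3°, so u = (cos 30.3°, sin 30.3°) = (0.8634, 0.5045) and n = (−sin 30.3°, cos 30.3°) = (-0.5045, 0.8634). H is at the origin and T lies 46.5 along u from H, so T = 46.5·u = (40.15, 23.46). Tangency of A1 to both parallel lines with radius 12.0 puts M and N at H ± 12.0·n: M = (-6.054, 10.36), N = (6.054, -10.36). Equal radii place K and C the same way about T: K = T + 12.0·n = (34.09, 33.82), C = T − 12.0·n = (46.20, 13.10). Then |HK| = |K − H| = 48.02.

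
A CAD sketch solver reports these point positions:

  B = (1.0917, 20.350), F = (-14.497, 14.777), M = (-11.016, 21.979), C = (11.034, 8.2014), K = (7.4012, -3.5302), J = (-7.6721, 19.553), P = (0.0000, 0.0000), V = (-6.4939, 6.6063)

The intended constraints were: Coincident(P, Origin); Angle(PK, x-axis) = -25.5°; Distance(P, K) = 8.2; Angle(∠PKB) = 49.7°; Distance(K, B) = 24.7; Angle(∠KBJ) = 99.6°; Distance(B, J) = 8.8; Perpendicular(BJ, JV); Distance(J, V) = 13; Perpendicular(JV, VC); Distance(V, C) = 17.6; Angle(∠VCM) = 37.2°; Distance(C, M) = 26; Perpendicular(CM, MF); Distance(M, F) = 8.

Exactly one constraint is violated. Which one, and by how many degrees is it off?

Perpendicular(CM, MF) — off by 6.20°.

P = (0.00, 0.00) ✓; PK at -25.50° ✓; |PK| = 8.200 ✓; ∠PKB = 49.70° ✓; |KB| = 24.70 ✓; ∠KBJ = 99.60° ✓; |BJ| = 8.800 ✓; ∠(BJ, JV) = 90.00° ✓; |JV| = 13.00 ✓; ∠(JV, VC) = 90.00° ✓; |VC| = 17.60 ✓; ∠VCM = 37.20° ✓; |CM| = 26.00 ✓; ∠(CM, MF) = 96.20° ✗; |MF| = 7.999 ✓.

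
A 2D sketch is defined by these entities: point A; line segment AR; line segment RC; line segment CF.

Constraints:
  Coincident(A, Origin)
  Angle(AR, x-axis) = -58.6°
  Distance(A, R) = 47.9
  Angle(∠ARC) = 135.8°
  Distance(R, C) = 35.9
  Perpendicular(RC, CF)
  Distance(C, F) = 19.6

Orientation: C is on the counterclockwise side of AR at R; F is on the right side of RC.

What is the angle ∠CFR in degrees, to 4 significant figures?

61.37°

A is at the origin; AR runs at -58.6° with length 47.9, so R = 47.9·(cos -58.6°, sin -58.6°) = (24.96, -40.89). ∠ARC = 135.8°, so RC runs at -58.6° + (180° − 135.8°) = -14.40° from the x-axis; with |RC| = 35.9, C = R + 35.9·(cos -14.40°, sin -14.40°) = (59.73, -49.81). RC ⟂ CF; with |CF| = 19.6 on the right of RC, F = C + 19.6·(-0.2487, -0.9686) = (54.85, -68.80). Then cos ∠CFR = FC·FR / (|FC||FR|), giving 61.37°.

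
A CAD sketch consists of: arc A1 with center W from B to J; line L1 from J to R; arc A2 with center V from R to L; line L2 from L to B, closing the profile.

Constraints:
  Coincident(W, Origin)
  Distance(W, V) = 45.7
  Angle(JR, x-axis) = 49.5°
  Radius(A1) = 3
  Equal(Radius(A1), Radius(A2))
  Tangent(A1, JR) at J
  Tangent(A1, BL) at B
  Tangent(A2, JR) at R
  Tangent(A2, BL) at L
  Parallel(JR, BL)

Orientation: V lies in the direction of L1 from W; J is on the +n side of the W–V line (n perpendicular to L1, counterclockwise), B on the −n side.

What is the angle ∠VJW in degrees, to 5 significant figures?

86.244°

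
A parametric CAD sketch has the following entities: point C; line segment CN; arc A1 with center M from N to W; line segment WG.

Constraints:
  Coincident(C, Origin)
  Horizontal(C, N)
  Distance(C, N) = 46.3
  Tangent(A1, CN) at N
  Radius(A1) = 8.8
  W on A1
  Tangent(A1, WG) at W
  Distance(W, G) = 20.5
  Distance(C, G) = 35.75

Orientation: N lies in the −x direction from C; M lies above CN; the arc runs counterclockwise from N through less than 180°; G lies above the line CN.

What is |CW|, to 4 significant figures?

38.98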